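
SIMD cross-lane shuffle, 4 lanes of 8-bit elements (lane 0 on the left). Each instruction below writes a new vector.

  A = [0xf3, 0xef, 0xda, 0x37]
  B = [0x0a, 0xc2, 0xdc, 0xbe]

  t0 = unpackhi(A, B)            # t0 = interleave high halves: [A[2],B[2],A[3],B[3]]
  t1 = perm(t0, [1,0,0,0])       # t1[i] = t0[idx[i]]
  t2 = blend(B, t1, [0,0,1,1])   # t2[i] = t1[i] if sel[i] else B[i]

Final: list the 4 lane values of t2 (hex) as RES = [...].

t0 = [0xda, 0xdc, 0x37, 0xbe]
t1 = [0xdc, 0xda, 0xda, 0xda]
t2 = [0x0a, 0xc2, 0xda, 0xda]

RES = [0x0a, 0xc2, 0xda, 0xda]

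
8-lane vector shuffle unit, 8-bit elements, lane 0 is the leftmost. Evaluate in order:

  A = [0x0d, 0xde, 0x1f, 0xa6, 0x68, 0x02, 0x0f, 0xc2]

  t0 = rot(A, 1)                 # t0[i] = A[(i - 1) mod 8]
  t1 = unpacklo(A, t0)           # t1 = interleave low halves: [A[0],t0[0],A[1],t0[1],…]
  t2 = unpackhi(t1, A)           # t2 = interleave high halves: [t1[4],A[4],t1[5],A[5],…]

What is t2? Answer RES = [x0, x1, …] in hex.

→ t0 |c2|0d|de|1f|a6|68|02|0f|
→ t1 |0d|c2|de|0d|1f|de|a6|1f|
→ t2 |1f|68|de|02|a6|0f|1f|c2|

RES = [0x1f, 0x68, 0xde, 0x02, 0xa6, 0x0f, 0x1f, 0xc2]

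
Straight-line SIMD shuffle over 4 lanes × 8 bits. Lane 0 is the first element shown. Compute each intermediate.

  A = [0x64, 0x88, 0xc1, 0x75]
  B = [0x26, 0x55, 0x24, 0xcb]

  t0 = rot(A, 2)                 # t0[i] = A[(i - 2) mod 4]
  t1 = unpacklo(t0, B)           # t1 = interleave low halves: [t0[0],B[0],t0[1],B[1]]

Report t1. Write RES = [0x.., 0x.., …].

RES = [0xc1, 0x26, 0x75, 0x55]

t0 = [0xc1, 0x75, 0x64, 0x88]
t1 = [0xc1, 0x26, 0x75, 0x55]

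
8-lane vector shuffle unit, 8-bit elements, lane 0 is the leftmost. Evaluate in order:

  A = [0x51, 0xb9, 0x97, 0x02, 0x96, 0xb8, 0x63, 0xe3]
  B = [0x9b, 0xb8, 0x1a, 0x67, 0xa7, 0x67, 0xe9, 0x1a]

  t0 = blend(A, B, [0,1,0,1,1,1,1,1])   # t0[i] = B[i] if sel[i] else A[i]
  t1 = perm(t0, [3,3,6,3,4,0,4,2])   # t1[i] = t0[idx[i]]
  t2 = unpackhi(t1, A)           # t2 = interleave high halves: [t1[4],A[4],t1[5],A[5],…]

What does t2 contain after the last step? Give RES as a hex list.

RES = [0xa7, 0x96, 0x51, 0xb8, 0xa7, 0x63, 0x97, 0xe3]

  t0: 51 b8 97 67 a7 67 e9 1a
  t1: 67 67 e9 67 a7 51 a7 97
  t2: a7 96 51 b8 a7 63 97 e3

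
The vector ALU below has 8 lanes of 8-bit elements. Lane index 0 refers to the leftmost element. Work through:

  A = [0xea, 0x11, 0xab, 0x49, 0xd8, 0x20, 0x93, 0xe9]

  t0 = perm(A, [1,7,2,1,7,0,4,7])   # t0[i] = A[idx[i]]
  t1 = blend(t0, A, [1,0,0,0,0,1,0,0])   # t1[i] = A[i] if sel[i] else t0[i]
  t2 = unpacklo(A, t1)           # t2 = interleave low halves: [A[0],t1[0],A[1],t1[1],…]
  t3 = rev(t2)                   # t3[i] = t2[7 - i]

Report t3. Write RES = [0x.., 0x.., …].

→ t0 |11|e9|ab|11|e9|ea|d8|e9|
→ t1 |ea|e9|ab|11|e9|20|d8|e9|
→ t2 |ea|ea|11|e9|ab|ab|49|11|
→ t3 |11|49|ab|ab|e9|11|ea|ea|

RES = [0x11, 0x49, 0xab, 0xab, 0xe9, 0x11, 0xea, 0xea]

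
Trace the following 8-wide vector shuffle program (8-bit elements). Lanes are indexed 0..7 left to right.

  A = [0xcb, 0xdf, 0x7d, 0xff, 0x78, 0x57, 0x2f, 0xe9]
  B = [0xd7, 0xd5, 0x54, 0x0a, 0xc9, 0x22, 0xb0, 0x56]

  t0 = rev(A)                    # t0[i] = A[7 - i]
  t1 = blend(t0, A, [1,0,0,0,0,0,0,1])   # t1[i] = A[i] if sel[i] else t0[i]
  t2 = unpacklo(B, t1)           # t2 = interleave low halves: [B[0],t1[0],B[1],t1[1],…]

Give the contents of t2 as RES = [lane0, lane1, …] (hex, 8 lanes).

t0 = [0xe9, 0x2f, 0x57, 0x78, 0xff, 0x7d, 0xdf, 0xcb]
t1 = [0xcb, 0x2f, 0x57, 0x78, 0xff, 0x7d, 0xdf, 0xe9]
t2 = [0xd7, 0xcb, 0xd5, 0x2f, 0x54, 0x57, 0x0a, 0x78]

RES = [0xd7, 0xcb, 0xd5, 0x2f, 0x54, 0x57, 0x0a, 0x78]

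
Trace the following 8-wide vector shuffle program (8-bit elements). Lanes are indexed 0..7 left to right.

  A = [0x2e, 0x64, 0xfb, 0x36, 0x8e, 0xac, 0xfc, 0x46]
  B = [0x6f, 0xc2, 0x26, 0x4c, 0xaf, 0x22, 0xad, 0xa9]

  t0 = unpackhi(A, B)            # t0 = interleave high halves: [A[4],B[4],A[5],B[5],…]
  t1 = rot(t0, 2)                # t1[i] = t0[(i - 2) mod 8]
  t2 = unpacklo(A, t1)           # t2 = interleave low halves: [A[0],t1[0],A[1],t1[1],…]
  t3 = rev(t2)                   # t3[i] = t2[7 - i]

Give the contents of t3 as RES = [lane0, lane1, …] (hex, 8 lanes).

→ t0 |8e|af|ac|22|fc|ad|46|a9|
→ t1 |46|a9|8e|af|ac|22|fc|ad|
→ t2 |2e|46|64|a9|fb|8e|36|af|
→ t3 |af|36|8e|fb|a9|64|46|2e|

RES = [0xaf, 0x36, 0x8e, 0xfb, 0xa9, 0x64, 0x46, 0x2e]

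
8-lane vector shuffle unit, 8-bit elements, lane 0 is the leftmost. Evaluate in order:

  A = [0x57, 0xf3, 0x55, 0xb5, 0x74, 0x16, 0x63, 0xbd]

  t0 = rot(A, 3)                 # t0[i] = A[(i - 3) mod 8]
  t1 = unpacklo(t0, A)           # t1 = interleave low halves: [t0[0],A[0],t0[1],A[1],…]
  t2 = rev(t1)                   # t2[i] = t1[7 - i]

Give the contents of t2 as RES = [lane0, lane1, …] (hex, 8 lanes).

RES = [ 0xb5  0x57  0x55  0xbd  0xf3  0x63  0x57  0x16 ]

  t0: 16 63 bd 57 f3 55 b5 74
  t1: 16 57 63 f3 bd 55 57 b5
  t2: b5 57 55 bd f3 63 57 16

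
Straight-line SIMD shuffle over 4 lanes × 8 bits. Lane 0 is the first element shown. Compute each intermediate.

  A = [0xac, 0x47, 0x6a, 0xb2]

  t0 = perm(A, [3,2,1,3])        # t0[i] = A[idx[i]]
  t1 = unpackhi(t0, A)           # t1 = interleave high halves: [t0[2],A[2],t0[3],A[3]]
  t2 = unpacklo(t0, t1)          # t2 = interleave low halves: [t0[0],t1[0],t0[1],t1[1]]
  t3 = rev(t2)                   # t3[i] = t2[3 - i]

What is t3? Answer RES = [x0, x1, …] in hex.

RES = [0x6a, 0x6a, 0x47, 0xb2]

  t0: b2 6a 47 b2
  t1: 47 6a b2 b2
  t2: b2 47 6a 6a
  t3: 6a 6a 47 b2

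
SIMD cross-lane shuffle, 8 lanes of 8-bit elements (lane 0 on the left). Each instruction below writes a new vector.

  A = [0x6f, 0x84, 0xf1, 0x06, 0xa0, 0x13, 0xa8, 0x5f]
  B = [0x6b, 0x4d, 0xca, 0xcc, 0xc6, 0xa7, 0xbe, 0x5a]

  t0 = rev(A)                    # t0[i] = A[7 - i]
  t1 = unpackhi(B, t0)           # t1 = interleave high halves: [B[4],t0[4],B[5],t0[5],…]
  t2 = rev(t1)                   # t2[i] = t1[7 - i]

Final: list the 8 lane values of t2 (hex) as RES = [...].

RES = [ 0x6f  0x5a  0x84  0xbe  0xf1  0xa7  0x06  0xc6 ]

→ t0 |5f|a8|13|a0|06|f1|84|6f|
→ t1 |c6|06|a7|f1|be|84|5a|6f|
→ t2 |6f|5a|84|be|f1|a7|06|c6|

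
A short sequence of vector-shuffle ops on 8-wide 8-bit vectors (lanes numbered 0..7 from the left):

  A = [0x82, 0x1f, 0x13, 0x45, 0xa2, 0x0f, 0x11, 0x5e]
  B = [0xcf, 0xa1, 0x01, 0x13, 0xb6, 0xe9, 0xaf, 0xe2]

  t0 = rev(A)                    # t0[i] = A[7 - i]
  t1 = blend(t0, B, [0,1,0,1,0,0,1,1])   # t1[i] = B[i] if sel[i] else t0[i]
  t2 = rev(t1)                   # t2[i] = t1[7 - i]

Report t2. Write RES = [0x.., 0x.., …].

t0 = [0x5e, 0x11, 0x0f, 0xa2, 0x45, 0x13, 0x1f, 0x82]
t1 = [0x5e, 0xa1, 0x0f, 0x13, 0x45, 0x13, 0xaf, 0xe2]
t2 = [0xe2, 0xaf, 0x13, 0x45, 0x13, 0x0f, 0xa1, 0x5e]

RES = [ 0xe2  0xaf  0x13  0x45  0x13  0x0f  0xa1  0x5e ]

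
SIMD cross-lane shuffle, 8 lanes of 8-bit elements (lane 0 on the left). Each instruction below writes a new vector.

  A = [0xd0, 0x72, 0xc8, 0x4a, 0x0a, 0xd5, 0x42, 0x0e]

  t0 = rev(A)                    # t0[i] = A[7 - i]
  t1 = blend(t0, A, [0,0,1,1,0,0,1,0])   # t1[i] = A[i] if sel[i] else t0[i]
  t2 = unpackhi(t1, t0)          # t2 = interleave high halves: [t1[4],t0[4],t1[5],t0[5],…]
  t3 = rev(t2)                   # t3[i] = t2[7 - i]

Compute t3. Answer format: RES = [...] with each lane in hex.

→ t0 |0e|42|d5|0a|4a|c8|72|d0|
→ t1 |0e|42|c8|4a|4a|c8|42|d0|
→ t2 |4a|4a|c8|c8|42|72|d0|d0|
→ t3 |d0|d0|72|42|c8|c8|4a|4a|

RES = [ 0xd0  0xd0  0x72  0x42  0xc8  0xc8  0x4a  0x4a ]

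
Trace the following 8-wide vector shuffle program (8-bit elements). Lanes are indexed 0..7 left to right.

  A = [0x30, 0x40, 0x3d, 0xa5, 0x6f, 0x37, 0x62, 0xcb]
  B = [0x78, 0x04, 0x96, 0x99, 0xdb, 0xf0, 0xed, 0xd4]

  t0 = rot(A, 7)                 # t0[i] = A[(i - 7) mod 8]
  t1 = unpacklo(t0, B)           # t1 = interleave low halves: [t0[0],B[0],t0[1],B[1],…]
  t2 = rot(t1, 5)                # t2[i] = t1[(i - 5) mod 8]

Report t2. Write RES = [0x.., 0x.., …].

t0 = [0x40, 0x3d, 0xa5, 0x6f, 0x37, 0x62, 0xcb, 0x30]
t1 = [0x40, 0x78, 0x3d, 0x04, 0xa5, 0x96, 0x6f, 0x99]
t2 = [0x04, 0xa5, 0x96, 0x6f, 0x99, 0x40, 0x78, 0x3d]

RES = [0x04, 0xa5, 0x96, 0x6f, 0x99, 0x40, 0x78, 0x3d]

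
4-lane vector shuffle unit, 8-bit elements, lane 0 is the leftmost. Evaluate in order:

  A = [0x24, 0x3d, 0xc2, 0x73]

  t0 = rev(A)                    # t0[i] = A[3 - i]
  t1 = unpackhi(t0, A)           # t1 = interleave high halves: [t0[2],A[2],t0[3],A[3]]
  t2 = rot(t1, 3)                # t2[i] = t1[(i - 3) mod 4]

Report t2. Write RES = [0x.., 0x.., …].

RES = [0xc2, 0x24, 0x73, 0x3d]

  t0: 73 c2 3d 24
  t1: 3d c2 24 73
  t2: c2 24 73 3d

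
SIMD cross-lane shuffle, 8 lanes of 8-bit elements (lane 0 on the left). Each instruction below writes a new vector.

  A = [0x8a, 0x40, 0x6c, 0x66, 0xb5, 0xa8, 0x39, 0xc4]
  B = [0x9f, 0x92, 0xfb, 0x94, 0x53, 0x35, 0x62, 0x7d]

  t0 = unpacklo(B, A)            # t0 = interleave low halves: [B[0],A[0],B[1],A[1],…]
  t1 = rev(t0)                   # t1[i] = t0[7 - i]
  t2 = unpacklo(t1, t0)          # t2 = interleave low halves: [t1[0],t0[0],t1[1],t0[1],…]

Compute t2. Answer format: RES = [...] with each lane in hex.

  t0: 9f 8a 92 40 fb 6c 94 66
  t1: 66 94 6c fb 40 92 8a 9f
  t2: 66 9f 94 8a 6c 92 fb 40

RES = [ 0x66  0x9f  0x94  0x8a  0x6c  0x92  0xfb  0x40 ]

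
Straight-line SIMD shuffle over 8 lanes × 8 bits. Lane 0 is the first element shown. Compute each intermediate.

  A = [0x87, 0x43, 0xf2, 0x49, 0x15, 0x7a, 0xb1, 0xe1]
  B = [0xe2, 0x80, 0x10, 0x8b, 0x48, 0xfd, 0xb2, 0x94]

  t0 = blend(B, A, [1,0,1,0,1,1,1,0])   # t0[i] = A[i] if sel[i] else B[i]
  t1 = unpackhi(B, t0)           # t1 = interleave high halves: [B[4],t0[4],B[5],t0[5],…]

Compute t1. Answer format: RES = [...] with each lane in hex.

t0 = [0x87, 0x80, 0xf2, 0x8b, 0x15, 0x7a, 0xb1, 0x94]
t1 = [0x48, 0x15, 0xfd, 0x7a, 0xb2, 0xb1, 0x94, 0x94]

RES = [ 0x48  0x15  0xfd  0x7a  0xb2  0xb1  0x94  0x94 ]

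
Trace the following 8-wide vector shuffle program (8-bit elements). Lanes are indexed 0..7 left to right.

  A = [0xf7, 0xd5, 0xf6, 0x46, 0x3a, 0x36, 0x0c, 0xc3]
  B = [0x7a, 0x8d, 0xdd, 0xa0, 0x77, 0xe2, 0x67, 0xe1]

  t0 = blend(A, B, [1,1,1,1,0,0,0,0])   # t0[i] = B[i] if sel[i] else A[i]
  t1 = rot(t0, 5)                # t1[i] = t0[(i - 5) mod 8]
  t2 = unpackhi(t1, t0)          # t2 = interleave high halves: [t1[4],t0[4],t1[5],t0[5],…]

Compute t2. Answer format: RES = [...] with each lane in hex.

→ t0 |7a|8d|dd|a0|3a|36|0c|c3|
→ t1 |a0|3a|36|0c|c3|7a|8d|dd|
→ t2 |c3|3a|7a|36|8d|0c|dd|c3|

RES = [0xc3, 0x3a, 0x7a, 0x36, 0x8d, 0x0c, 0xdd, 0xc3]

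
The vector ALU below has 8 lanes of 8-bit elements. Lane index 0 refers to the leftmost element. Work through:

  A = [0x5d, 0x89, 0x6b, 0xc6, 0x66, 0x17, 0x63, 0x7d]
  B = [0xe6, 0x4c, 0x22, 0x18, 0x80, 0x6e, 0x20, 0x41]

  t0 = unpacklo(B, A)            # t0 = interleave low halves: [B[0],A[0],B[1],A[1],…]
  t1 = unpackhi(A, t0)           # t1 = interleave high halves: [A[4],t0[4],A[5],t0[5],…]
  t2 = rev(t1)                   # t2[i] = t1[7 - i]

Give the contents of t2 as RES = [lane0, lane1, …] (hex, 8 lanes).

RES = [ 0xc6  0x7d  0x18  0x63  0x6b  0x17  0x22  0x66 ]

t0 = [0xe6, 0x5d, 0x4c, 0x89, 0x22, 0x6b, 0x18, 0xc6]
t1 = [0x66, 0x22, 0x17, 0x6b, 0x63, 0x18, 0x7d, 0xc6]
t2 = [0xc6, 0x7d, 0x18, 0x63, 0x6b, 0x17, 0x22, 0x66]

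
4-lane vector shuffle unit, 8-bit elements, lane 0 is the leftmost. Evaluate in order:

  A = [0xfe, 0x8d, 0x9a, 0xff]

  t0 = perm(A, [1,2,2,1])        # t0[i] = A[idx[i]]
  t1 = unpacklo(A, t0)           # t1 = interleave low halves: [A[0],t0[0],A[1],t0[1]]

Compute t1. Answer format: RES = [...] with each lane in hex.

RES = [0xfe, 0x8d, 0x8d, 0x9a]

  t0: 8d 9a 9a 8d
  t1: fe 8d 8d 9a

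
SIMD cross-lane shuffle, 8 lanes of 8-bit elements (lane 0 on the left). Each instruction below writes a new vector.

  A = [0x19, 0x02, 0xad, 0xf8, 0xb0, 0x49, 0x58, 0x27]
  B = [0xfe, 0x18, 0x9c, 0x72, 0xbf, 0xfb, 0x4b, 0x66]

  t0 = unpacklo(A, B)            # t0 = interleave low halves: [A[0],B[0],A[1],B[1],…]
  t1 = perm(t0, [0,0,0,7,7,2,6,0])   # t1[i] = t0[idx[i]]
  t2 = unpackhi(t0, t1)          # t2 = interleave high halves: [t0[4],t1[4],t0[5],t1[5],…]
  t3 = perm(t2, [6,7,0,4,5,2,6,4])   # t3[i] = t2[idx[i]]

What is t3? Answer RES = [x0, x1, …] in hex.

RES = [ 0x72  0x19  0xad  0xf8  0xf8  0x9c  0x72  0xf8 ]

→ t0 |19|fe|02|18|ad|9c|f8|72|
→ t1 |19|19|19|72|72|02|f8|19|
→ t2 |ad|72|9c|02|f8|f8|72|19|
→ t3 |72|19|ad|f8|f8|9c|72|f8|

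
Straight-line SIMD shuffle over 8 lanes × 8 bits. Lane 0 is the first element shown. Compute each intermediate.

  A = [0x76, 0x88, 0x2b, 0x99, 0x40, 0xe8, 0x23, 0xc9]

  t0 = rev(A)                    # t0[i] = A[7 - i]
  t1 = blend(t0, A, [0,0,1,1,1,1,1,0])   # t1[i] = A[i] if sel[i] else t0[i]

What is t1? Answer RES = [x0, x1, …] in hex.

→ t0 |c9|23|e8|40|99|2b|88|76|
→ t1 |c9|23|2b|99|40|e8|23|76|

RES = [ 0xc9  0x23  0x2b  0x99  0x40  0xe8  0x23  0x76 ]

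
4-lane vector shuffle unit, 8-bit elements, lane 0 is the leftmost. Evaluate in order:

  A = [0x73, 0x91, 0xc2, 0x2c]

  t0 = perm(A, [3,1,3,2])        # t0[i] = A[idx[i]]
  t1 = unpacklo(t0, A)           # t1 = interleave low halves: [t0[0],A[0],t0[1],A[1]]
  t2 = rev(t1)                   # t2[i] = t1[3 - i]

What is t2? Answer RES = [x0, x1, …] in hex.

→ t0 |2c|91|2c|c2|
→ t1 |2c|73|91|91|
→ t2 |91|91|73|2c|

RES = [ 0x91  0x91  0x73  0x2c ]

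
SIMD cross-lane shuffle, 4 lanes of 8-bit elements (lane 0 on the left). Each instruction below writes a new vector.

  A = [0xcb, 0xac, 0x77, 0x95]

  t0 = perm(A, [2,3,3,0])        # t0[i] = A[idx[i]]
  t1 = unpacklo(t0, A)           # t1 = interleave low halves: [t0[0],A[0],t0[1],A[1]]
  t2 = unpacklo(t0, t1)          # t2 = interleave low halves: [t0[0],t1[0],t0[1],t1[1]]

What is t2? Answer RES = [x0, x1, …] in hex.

RES = [0x77, 0x77, 0x95, 0xcb]

  t0: 77 95 95 cb
  t1: 77 cb 95 ac
  t2: 77 77 95 cb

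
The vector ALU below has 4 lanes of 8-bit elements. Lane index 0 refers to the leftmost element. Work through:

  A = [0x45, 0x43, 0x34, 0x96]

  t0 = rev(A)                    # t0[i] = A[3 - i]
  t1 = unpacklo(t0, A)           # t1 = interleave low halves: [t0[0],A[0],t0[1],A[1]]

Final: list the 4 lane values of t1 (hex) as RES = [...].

RES = [0x96, 0x45, 0x34, 0x43]

  t0: 96 34 43 45
  t1: 96 45 34 43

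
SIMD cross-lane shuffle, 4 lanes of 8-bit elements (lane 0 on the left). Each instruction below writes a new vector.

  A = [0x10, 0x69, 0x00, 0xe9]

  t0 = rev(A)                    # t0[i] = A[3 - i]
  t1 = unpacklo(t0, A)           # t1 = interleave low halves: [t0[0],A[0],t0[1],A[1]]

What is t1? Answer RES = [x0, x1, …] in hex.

RES = [ 0xe9  0x10  0x00  0x69 ]

t0 = [0xe9, 0x00, 0x69, 0x10]
t1 = [0xe9, 0x10, 0x00, 0x69]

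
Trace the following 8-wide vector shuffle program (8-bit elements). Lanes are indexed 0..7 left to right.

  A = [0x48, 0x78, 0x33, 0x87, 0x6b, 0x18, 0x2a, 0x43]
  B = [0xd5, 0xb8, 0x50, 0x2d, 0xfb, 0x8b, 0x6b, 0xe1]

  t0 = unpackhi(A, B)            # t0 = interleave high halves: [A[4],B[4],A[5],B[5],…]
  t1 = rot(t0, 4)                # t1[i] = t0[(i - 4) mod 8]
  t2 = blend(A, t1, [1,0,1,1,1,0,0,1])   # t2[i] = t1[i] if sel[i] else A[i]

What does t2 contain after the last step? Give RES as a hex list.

  t0: 6b fb 18 8b 2a 6b 43 e1
  t1: 2a 6b 43 e1 6b fb 18 8b
  t2: 2a 78 43 e1 6b 18 2a 8b

RES = [ 0x2a  0x78  0x43  0xe1  0x6b  0x18  0x2a  0x8b ]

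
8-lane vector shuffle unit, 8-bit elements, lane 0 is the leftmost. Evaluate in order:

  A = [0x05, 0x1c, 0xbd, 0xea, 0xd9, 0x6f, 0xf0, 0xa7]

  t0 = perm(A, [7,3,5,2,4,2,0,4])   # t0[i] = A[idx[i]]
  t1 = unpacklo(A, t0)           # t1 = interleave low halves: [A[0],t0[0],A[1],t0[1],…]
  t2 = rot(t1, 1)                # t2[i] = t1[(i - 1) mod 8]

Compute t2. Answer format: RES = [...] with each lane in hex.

→ t0 |a7|ea|6f|bd|d9|bd|05|d9|
→ t1 |05|a7|1c|ea|bd|6f|ea|bd|
→ t2 |bd|05|a7|1c|ea|bd|6f|ea|

RES = [0xbd, 0x05, 0xa7, 0x1c, 0xea, 0xbd, 0x6f, 0xea]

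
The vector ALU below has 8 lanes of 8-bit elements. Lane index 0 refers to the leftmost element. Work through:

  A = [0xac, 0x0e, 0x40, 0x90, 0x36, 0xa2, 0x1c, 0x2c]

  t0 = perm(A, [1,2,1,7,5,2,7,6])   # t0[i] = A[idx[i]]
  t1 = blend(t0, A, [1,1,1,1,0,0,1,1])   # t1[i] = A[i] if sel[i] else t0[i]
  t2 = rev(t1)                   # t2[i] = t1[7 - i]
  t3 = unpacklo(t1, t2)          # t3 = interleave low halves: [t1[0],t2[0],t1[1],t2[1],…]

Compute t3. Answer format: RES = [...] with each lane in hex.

t0 = [0x0e, 0x40, 0x0e, 0x2c, 0xa2, 0x40, 0x2c, 0x1c]
t1 = [0xac, 0x0e, 0x40, 0x90, 0xa2, 0x40, 0x1c, 0x2c]
t2 = [0x2c, 0x1c, 0x40, 0xa2, 0x90, 0x40, 0x0e, 0xac]
t3 = [0xac, 0x2c, 0x0e, 0x1c, 0x40, 0x40, 0x90, 0xa2]

RES = [0xac, 0x2c, 0x0e, 0x1c, 0x40, 0x40, 0x90, 0xa2]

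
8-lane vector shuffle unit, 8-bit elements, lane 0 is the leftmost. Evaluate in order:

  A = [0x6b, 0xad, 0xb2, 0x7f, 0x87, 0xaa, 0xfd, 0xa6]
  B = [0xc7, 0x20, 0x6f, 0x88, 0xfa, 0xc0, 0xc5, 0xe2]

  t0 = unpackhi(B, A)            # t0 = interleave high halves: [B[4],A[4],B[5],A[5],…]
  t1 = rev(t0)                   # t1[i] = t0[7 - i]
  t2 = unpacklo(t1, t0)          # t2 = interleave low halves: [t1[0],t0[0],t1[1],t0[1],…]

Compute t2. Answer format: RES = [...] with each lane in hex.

RES = [0xa6, 0xfa, 0xe2, 0x87, 0xfd, 0xc0, 0xc5, 0xaa]

  t0: fa 87 c0 aa c5 fd e2 a6
  t1: a6 e2 fd c5 aa c0 87 fa
  t2: a6 fa e2 87 fd c0 c5 aa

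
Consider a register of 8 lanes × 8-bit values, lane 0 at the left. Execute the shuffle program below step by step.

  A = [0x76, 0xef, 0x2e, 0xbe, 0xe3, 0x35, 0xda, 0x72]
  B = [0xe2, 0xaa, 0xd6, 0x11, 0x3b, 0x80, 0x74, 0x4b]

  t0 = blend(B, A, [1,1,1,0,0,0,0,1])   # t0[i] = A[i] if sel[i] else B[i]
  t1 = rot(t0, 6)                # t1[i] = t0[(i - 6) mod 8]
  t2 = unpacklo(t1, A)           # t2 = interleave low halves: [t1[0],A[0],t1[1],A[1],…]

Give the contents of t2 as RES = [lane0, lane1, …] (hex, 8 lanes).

t0 = [0x76, 0xef, 0x2e, 0x11, 0x3b, 0x80, 0x74, 0x72]
t1 = [0x2e, 0x11, 0x3b, 0x80, 0x74, 0x72, 0x76, 0xef]
t2 = [0x2e, 0x76, 0x11, 0xef, 0x3b, 0x2e, 0x80, 0xbe]

RES = [ 0x2e  0x76  0x11  0xef  0x3b  0x2e  0x80  0xbe ]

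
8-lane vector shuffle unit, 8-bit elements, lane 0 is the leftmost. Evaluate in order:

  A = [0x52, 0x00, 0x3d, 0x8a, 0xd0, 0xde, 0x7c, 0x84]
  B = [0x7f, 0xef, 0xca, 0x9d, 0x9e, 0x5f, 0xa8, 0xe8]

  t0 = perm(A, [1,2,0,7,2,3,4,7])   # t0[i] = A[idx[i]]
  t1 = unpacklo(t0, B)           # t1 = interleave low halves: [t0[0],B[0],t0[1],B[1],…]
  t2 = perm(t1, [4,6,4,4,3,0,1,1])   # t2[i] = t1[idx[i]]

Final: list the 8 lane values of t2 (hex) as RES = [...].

RES = [ 0x52  0x84  0x52  0x52  0xef  0x00  0x7f  0x7f ]

→ t0 |00|3d|52|84|3d|8a|d0|84|
→ t1 |00|7f|3d|ef|52|ca|84|9d|
→ t2 |52|84|52|52|ef|00|7f|7f|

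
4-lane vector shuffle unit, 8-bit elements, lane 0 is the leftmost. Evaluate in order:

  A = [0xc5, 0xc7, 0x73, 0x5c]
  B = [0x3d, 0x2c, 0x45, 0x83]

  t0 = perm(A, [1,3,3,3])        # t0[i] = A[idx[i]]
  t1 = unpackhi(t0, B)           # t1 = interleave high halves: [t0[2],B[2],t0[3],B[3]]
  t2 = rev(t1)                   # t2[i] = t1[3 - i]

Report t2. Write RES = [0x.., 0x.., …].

RES = [0x83, 0x5c, 0x45, 0x5c]

  t0: c7 5c 5c 5c
  t1: 5c 45 5c 83
  t2: 83 5c 45 5c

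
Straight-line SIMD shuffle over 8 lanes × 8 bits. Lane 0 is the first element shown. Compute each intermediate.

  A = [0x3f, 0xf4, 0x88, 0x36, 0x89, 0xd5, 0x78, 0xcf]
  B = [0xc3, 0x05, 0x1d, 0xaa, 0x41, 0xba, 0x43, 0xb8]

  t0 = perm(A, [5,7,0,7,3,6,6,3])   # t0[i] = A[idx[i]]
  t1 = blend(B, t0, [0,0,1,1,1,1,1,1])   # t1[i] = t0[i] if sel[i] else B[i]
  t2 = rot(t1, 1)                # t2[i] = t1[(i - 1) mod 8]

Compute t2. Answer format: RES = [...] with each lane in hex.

  t0: d5 cf 3f cf 36 78 78 36
  t1: c3 05 3f cf 36 78 78 36
  t2: 36 c3 05 3f cf 36 78 78

RES = [ 0x36  0xc3  0x05  0x3f  0xcf  0x36  0x78  0x78 ]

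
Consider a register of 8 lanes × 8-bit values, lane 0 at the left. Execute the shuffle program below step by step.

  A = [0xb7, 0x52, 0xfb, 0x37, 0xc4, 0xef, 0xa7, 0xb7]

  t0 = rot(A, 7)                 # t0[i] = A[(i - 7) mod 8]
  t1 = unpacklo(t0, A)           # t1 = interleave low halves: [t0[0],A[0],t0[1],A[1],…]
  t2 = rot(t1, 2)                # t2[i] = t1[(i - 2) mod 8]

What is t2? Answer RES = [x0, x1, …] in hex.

RES = [0xc4, 0x37, 0x52, 0xb7, 0xfb, 0x52, 0x37, 0xfb]

→ t0 |52|fb|37|c4|ef|a7|b7|b7|
→ t1 |52|b7|fb|52|37|fb|c4|37|
→ t2 |c4|37|52|b7|fb|52|37|fb|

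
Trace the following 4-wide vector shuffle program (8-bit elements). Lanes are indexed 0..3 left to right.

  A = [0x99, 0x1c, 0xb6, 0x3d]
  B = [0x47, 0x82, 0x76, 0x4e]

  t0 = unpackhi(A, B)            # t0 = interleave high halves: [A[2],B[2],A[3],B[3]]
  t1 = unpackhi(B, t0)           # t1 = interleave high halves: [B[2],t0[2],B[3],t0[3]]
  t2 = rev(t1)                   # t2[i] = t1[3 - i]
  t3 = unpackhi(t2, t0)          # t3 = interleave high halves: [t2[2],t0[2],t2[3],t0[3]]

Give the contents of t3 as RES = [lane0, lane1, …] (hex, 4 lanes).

→ t0 |b6|76|3d|4e|
→ t1 |76|3d|4e|4e|
→ t2 |4e|4e|3d|76|
→ t3 |3d|3d|76|4e|

RES = [0x3d, 0x3d, 0x76, 0x4e]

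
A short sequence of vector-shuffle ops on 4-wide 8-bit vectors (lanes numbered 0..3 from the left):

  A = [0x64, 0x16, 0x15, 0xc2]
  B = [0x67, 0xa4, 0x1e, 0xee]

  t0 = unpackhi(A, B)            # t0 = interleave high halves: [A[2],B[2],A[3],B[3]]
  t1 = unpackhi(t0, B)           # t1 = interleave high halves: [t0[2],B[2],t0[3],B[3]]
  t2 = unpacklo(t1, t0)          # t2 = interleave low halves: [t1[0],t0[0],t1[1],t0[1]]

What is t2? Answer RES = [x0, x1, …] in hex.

RES = [ 0xc2  0x15  0x1e  0x1e ]

t0 = [0x15, 0x1e, 0xc2, 0xee]
t1 = [0xc2, 0x1e, 0xee, 0xee]
t2 = [0xc2, 0x15, 0x1e, 0x1e]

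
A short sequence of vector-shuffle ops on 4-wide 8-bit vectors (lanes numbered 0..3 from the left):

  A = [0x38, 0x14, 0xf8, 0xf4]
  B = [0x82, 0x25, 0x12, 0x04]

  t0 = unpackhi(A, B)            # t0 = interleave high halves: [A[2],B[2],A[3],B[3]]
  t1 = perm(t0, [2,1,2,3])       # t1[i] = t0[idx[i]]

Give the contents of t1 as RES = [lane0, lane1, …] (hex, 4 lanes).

→ t0 |f8|12|f4|04|
→ t1 |f4|12|f4|04|

RES = [0xf4, 0x12, 0xf4, 0x04]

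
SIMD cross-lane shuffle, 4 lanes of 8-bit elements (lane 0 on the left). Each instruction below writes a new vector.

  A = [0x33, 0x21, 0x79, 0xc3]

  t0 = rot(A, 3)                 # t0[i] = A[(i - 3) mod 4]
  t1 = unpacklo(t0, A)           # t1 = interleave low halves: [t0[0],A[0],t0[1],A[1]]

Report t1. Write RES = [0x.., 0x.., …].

RES = [ 0x21  0x33  0x79  0x21 ]

  t0: 21 79 c3 33
  t1: 21 33 79 21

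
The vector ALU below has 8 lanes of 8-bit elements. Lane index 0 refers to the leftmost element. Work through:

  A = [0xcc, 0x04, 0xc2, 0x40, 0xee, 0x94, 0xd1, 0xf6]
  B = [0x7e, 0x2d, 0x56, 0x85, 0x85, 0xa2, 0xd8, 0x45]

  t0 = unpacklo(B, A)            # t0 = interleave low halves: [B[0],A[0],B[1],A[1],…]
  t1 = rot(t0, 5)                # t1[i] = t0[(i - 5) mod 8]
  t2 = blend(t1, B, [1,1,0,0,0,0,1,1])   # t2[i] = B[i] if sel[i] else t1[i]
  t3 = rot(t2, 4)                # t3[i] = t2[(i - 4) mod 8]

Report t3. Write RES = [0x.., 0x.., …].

t0 = [0x7e, 0xcc, 0x2d, 0x04, 0x56, 0xc2, 0x85, 0x40]
t1 = [0x04, 0x56, 0xc2, 0x85, 0x40, 0x7e, 0xcc, 0x2d]
t2 = [0x7e, 0x2d, 0xc2, 0x85, 0x40, 0x7e, 0xd8, 0x45]
t3 = [0x40, 0x7e, 0xd8, 0x45, 0x7e, 0x2d, 0xc2, 0x85]

RES = [ 0x40  0x7e  0xd8  0x45  0x7e  0x2d  0xc2  0x85 ]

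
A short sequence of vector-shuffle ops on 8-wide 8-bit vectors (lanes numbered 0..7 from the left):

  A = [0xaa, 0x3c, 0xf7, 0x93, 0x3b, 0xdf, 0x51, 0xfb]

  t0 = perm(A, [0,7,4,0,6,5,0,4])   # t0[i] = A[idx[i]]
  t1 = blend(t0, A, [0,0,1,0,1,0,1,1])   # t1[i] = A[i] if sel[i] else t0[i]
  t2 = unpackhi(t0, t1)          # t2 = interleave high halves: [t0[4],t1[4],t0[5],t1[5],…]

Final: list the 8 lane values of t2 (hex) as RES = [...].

RES = [ 0x51  0x3b  0xdf  0xdf  0xaa  0x51  0x3b  0xfb ]

  t0: aa fb 3b aa 51 df aa 3b
  t1: aa fb f7 aa 3b df 51 fb
  t2: 51 3b df df aa 51 3b fb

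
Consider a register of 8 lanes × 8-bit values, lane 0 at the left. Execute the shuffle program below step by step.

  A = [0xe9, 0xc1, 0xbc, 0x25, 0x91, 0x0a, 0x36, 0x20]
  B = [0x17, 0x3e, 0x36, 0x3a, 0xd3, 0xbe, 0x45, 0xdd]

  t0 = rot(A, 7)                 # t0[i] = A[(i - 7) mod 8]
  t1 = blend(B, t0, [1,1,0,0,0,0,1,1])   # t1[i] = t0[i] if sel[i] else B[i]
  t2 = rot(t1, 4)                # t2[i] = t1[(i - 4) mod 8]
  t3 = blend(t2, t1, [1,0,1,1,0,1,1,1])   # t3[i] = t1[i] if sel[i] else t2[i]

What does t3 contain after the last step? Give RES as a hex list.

RES = [ 0xc1  0xbe  0x36  0x3a  0xc1  0xbe  0x20  0xe9 ]

  t0: c1 bc 25 91 0a 36 20 e9
  t1: c1 bc 36 3a d3 be 20 e9
  t2: d3 be 20 e9 c1 bc 36 3a
  t3: c1 be 36 3a c1 be 20 e9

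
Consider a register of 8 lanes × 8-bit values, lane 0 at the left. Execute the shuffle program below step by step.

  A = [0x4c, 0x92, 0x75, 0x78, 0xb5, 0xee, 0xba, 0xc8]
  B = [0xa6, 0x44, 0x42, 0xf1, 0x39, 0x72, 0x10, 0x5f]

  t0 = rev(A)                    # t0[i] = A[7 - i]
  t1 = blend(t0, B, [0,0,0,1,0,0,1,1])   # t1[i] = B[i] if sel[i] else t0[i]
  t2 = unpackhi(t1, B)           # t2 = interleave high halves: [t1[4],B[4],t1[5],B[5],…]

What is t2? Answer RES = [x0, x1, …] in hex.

RES = [0x78, 0x39, 0x75, 0x72, 0x10, 0x10, 0x5f, 0x5f]

t0 = [0xc8, 0xba, 0xee, 0xb5, 0x78, 0x75, 0x92, 0x4c]
t1 = [0xc8, 0xba, 0xee, 0xf1, 0x78, 0x75, 0x10, 0x5f]
t2 = [0x78, 0x39, 0x75, 0x72, 0x10, 0x10, 0x5f, 0x5f]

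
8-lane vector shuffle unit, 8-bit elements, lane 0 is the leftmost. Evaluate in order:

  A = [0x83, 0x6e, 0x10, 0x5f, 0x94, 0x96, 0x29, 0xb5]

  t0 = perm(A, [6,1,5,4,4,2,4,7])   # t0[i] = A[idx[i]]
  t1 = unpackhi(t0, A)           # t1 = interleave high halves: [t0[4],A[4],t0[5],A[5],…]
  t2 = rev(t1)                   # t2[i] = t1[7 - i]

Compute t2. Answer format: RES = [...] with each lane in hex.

RES = [ 0xb5  0xb5  0x29  0x94  0x96  0x10  0x94  0x94 ]

t0 = [0x29, 0x6e, 0x96, 0x94, 0x94, 0x10, 0x94, 0xb5]
t1 = [0x94, 0x94, 0x10, 0x96, 0x94, 0x29, 0xb5, 0xb5]
t2 = [0xb5, 0xb5, 0x29, 0x94, 0x96, 0x10, 0x94, 0x94]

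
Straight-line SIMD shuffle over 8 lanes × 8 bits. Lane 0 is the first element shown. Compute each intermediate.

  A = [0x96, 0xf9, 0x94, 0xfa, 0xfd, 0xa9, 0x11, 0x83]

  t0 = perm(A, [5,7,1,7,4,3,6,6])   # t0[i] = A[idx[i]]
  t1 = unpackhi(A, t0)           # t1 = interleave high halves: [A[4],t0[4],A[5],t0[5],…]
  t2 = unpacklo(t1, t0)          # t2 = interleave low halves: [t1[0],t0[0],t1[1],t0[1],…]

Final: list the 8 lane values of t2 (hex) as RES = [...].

RES = [ 0xfd  0xa9  0xfd  0x83  0xa9  0xf9  0xfa  0x83 ]

  t0: a9 83 f9 83 fd fa 11 11
  t1: fd fd a9 fa 11 11 83 11
  t2: fd a9 fd 83 a9 f9 fa 83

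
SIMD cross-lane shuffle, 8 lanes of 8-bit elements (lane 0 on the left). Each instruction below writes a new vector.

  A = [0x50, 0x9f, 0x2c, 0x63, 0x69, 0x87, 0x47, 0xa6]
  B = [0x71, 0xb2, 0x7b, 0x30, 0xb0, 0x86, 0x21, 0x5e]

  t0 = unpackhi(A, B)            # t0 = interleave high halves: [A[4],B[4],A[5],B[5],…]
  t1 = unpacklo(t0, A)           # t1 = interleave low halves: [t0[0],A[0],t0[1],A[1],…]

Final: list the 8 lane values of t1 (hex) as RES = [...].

RES = [0x69, 0x50, 0xb0, 0x9f, 0x87, 0x2c, 0x86, 0x63]

  t0: 69 b0 87 86 47 21 a6 5e
  t1: 69 50 b0 9f 87 2c 86 63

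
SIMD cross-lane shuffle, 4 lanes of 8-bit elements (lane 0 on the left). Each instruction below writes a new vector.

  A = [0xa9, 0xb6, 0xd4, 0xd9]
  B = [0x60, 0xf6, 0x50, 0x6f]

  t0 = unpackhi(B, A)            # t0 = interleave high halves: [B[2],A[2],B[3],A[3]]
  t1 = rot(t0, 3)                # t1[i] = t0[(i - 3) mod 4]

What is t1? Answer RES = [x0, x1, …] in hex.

RES = [ 0xd4  0x6f  0xd9  0x50 ]

  t0: 50 d4 6f d9
  t1: d4 6f d9 50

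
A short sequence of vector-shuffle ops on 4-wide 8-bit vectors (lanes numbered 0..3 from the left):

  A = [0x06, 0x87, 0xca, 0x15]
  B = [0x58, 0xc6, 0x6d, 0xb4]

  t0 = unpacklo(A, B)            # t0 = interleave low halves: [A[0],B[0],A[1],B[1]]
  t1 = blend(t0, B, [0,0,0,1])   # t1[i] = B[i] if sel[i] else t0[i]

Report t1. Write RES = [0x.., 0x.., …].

→ t0 |06|58|87|c6|
→ t1 |06|58|87|b4|

RES = [ 0x06  0x58  0x87  0xb4 ]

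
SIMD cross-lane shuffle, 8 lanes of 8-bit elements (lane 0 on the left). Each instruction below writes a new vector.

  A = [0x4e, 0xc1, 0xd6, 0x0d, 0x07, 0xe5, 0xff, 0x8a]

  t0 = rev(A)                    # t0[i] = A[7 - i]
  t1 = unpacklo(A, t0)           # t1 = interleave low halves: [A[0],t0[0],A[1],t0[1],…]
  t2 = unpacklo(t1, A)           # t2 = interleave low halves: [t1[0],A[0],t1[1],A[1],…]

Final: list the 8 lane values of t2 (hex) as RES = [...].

t0 = [0x8a, 0xff, 0xe5, 0x07, 0x0d, 0xd6, 0xc1, 0x4e]
t1 = [0x4e, 0x8a, 0xc1, 0xff, 0xd6, 0xe5, 0x0d, 0x07]
t2 = [0x4e, 0x4e, 0x8a, 0xc1, 0xc1, 0xd6, 0xff, 0x0d]

RES = [0x4e, 0x4e, 0x8a, 0xc1, 0xc1, 0xd6, 0xff, 0x0d]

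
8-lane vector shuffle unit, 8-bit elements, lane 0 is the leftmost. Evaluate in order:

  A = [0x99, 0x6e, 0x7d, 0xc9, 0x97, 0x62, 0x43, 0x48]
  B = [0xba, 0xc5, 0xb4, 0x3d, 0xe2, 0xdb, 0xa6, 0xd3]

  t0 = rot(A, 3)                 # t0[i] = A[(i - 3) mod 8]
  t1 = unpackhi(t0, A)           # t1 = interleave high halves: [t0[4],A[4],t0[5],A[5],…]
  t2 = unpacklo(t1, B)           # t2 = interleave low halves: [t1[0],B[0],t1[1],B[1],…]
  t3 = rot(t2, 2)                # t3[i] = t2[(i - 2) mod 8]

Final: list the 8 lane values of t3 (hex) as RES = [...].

RES = [0x62, 0x3d, 0x6e, 0xba, 0x97, 0xc5, 0x7d, 0xb4]

t0 = [0x62, 0x43, 0x48, 0x99, 0x6e, 0x7d, 0xc9, 0x97]
t1 = [0x6e, 0x97, 0x7d, 0x62, 0xc9, 0x43, 0x97, 0x48]
t2 = [0x6e, 0xba, 0x97, 0xc5, 0x7d, 0xb4, 0x62, 0x3d]
t3 = [0x62, 0x3d, 0x6e, 0xba, 0x97, 0xc5, 0x7d, 0xb4]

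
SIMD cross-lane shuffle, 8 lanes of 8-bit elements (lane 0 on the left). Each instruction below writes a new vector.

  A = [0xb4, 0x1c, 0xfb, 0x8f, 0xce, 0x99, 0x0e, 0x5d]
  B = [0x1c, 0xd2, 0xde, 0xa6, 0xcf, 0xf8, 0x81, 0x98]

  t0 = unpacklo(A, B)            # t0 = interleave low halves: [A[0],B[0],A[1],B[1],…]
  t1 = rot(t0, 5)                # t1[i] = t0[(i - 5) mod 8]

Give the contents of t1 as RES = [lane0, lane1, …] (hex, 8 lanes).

→ t0 |b4|1c|1c|d2|fb|de|8f|a6|
→ t1 |d2|fb|de|8f|a6|b4|1c|1c|

RES = [ 0xd2  0xfb  0xde  0x8f  0xa6  0xb4  0x1c  0x1c ]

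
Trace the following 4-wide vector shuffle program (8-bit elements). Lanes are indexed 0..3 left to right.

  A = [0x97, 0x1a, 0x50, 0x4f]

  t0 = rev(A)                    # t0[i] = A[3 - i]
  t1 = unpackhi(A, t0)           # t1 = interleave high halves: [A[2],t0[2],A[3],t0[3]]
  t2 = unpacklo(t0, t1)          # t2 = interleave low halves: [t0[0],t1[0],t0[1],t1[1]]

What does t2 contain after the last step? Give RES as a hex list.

t0 = [0x4f, 0x50, 0x1a, 0x97]
t1 = [0x50, 0x1a, 0x4f, 0x97]
t2 = [0x4f, 0x50, 0x50, 0x1a]

RES = [0x4f, 0x50, 0x50, 0x1a]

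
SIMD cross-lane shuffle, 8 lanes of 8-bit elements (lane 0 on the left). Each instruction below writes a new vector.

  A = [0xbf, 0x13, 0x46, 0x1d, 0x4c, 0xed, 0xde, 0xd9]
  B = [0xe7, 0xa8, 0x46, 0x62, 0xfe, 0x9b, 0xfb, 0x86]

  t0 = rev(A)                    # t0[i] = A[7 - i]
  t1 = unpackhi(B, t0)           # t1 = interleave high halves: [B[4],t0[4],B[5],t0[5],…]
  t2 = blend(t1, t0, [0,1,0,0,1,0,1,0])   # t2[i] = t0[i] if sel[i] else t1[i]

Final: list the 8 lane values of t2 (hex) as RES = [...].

  t0: d9 de ed 4c 1d 46 13 bf
  t1: fe 1d 9b 46 fb 13 86 bf
  t2: fe de 9b 46 1d 13 13 bf

RES = [0xfe, 0xde, 0x9b, 0x46, 0x1d, 0x13, 0x13, 0xbf]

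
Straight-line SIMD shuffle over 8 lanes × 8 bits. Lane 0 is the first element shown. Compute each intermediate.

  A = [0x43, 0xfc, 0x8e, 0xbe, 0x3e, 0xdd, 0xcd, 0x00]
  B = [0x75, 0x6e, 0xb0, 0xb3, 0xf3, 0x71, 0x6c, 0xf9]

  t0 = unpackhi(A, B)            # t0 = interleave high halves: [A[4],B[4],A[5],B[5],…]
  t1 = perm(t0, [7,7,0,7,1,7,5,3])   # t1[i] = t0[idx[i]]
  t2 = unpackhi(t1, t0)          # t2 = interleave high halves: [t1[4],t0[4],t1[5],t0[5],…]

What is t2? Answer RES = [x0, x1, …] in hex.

RES = [ 0xf3  0xcd  0xf9  0x6c  0x6c  0x00  0x71  0xf9 ]

t0 = [0x3e, 0xf3, 0xdd, 0x71, 0xcd, 0x6c, 0x00, 0xf9]
t1 = [0xf9, 0xf9, 0x3e, 0xf9, 0xf3, 0xf9, 0x6c, 0x71]
t2 = [0xf3, 0xcd, 0xf9, 0x6c, 0x6c, 0x00, 0x71, 0xf9]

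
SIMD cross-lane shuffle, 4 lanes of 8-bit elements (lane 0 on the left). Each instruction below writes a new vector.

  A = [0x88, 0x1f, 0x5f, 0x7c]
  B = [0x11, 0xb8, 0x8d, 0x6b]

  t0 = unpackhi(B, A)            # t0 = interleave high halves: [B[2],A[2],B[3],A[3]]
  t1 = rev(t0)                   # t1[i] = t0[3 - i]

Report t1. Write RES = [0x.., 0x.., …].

t0 = [0x8d, 0x5f, 0x6b, 0x7c]
t1 = [0x7c, 0x6b, 0x5f, 0x8d]

RES = [0x7c, 0x6b, 0x5f, 0x8d]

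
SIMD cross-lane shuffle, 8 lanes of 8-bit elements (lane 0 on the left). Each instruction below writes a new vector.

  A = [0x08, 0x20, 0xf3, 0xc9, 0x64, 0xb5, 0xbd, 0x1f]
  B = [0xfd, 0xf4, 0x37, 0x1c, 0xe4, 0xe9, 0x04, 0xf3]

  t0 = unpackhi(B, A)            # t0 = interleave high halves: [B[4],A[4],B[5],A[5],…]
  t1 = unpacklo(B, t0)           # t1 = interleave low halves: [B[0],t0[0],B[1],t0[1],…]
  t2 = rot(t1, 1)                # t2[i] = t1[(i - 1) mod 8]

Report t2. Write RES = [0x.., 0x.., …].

RES = [ 0xb5  0xfd  0xe4  0xf4  0x64  0x37  0xe9  0x1c ]

→ t0 |e4|64|e9|b5|04|bd|f3|1f|
→ t1 |fd|e4|f4|64|37|e9|1c|b5|
→ t2 |b5|fd|e4|f4|64|37|e9|1c|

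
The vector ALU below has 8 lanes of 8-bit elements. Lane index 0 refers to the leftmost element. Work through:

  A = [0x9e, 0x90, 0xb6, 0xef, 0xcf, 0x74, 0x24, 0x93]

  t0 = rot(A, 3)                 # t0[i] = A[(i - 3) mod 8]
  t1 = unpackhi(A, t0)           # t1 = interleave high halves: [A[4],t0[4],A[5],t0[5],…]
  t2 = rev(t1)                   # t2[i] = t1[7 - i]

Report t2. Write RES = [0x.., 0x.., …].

RES = [0xcf, 0x93, 0xef, 0x24, 0xb6, 0x74, 0x90, 0xcf]

  t0: 74 24 93 9e 90 b6 ef cf
  t1: cf 90 74 b6 24 ef 93 cf
  t2: cf 93 ef 24 b6 74 90 cf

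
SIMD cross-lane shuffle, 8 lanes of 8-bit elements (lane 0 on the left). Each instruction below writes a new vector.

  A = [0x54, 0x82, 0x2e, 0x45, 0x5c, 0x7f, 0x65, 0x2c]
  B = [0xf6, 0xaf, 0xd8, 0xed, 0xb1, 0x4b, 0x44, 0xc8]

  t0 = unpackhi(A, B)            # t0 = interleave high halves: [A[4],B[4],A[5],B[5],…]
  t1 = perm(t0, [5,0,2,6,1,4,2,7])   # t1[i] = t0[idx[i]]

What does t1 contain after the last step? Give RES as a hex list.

RES = [ 0x44  0x5c  0x7f  0x2c  0xb1  0x65  0x7f  0xc8 ]

t0 = [0x5c, 0xb1, 0x7f, 0x4b, 0x65, 0x44, 0x2c, 0xc8]
t1 = [0x44, 0x5c, 0x7f, 0x2c, 0xb1, 0x65, 0x7f, 0xc8]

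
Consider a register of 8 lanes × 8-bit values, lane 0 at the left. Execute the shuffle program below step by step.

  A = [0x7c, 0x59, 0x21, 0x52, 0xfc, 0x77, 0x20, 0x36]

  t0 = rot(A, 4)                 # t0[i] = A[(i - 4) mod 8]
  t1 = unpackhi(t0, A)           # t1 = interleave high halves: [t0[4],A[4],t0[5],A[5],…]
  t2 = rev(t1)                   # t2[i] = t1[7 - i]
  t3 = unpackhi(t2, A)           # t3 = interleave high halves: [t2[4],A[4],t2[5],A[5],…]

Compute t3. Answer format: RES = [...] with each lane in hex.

RES = [ 0x77  0xfc  0x59  0x77  0xfc  0x20  0x7c  0x36 ]

→ t0 |fc|77|20|36|7c|59|21|52|
→ t1 |7c|fc|59|77|21|20|52|36|
→ t2 |36|52|20|21|77|59|fc|7c|
→ t3 |77|fc|59|77|fc|20|7c|36|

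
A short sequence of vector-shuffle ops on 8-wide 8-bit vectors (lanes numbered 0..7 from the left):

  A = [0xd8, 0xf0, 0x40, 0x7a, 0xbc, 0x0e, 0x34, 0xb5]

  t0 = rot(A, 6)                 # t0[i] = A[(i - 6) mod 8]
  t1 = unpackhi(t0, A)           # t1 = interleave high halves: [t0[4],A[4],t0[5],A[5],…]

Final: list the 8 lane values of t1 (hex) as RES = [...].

→ t0 |40|7a|bc|0e|34|b5|d8|f0|
→ t1 |34|bc|b5|0e|d8|34|f0|b5|

RES = [ 0x34  0xbc  0xb5  0x0e  0xd8  0x34  0xf0  0xb5 ]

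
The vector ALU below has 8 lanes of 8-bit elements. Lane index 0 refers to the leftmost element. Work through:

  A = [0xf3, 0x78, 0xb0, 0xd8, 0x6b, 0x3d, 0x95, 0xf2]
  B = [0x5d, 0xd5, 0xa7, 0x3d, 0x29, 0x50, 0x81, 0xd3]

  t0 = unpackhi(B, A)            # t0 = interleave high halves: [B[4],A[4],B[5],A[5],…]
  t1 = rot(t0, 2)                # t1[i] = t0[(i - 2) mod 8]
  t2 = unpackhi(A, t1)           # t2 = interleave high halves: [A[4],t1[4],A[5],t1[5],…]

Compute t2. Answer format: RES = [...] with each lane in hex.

RES = [0x6b, 0x50, 0x3d, 0x3d, 0x95, 0x81, 0xf2, 0x95]

→ t0 |29|6b|50|3d|81|95|d3|f2|
→ t1 |d3|f2|29|6b|50|3d|81|95|
→ t2 |6b|50|3d|3d|95|81|f2|95|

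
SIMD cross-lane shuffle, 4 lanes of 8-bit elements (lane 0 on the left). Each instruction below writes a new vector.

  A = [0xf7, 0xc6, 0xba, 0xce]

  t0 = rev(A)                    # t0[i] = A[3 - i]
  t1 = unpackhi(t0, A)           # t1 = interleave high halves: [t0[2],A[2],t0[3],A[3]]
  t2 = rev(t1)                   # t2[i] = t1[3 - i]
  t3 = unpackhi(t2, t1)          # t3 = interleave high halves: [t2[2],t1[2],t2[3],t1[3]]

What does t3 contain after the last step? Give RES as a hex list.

t0 = [0xce, 0xba, 0xc6, 0xf7]
t1 = [0xc6, 0xba, 0xf7, 0xce]
t2 = [0xce, 0xf7, 0xba, 0xc6]
t3 = [0xba, 0xf7, 0xc6, 0xce]

RES = [ 0xba  0xf7  0xc6  0xce ]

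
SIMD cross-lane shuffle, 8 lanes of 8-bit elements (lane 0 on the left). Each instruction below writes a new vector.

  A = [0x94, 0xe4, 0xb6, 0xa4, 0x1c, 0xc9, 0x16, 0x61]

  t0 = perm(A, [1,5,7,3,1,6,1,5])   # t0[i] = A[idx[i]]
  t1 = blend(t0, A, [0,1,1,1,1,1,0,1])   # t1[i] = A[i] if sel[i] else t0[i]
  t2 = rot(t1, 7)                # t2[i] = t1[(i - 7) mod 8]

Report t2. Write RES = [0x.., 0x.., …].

RES = [ 0xe4  0xb6  0xa4  0x1c  0xc9  0xe4  0x61  0xe4 ]

t0 = [0xe4, 0xc9, 0x61, 0xa4, 0xe4, 0x16, 0xe4, 0xc9]
t1 = [0xe4, 0xe4, 0xb6, 0xa4, 0x1c, 0xc9, 0xe4, 0x61]
t2 = [0xe4, 0xb6, 0xa4, 0x1c, 0xc9, 0xe4, 0x61, 0xe4]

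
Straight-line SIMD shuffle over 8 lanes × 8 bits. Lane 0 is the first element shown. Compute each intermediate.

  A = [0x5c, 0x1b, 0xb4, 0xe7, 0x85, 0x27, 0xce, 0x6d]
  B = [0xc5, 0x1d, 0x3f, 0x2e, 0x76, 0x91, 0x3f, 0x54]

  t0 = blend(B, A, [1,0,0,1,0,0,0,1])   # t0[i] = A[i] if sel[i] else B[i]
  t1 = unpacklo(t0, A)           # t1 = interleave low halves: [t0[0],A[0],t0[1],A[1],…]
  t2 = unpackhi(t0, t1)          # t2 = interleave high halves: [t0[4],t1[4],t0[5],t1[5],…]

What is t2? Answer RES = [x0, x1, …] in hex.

RES = [ 0x76  0x3f  0x91  0xb4  0x3f  0xe7  0x6d  0xe7 ]

  t0: 5c 1d 3f e7 76 91 3f 6d
  t1: 5c 5c 1d 1b 3f b4 e7 e7
  t2: 76 3f 91 b4 3f e7 6d e7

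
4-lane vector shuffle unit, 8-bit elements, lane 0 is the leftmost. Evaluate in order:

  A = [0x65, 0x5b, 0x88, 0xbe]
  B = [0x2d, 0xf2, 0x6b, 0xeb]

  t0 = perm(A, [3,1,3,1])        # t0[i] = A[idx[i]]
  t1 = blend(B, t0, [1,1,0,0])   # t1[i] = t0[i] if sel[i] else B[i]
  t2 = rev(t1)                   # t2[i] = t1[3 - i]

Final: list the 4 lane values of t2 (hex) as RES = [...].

t0 = [0xbe, 0x5b, 0xbe, 0x5b]
t1 = [0xbe, 0x5b, 0x6b, 0xeb]
t2 = [0xeb, 0x6b, 0x5b, 0xbe]

RES = [0xeb, 0x6b, 0x5b, 0xbe]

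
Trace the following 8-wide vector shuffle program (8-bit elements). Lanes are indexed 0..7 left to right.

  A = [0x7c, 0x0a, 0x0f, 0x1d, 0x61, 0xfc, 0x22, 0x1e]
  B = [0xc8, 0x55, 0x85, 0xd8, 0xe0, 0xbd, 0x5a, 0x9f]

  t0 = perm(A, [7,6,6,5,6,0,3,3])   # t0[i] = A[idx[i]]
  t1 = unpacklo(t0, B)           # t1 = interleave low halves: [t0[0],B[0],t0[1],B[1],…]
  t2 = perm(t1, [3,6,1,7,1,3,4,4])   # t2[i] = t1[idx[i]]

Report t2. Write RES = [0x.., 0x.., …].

  t0: 1e 22 22 fc 22 7c 1d 1d
  t1: 1e c8 22 55 22 85 fc d8
  t2: 55 fc c8 d8 c8 55 22 22

RES = [ 0x55  0xfc  0xc8  0xd8  0xc8  0x55  0x22  0x22 ]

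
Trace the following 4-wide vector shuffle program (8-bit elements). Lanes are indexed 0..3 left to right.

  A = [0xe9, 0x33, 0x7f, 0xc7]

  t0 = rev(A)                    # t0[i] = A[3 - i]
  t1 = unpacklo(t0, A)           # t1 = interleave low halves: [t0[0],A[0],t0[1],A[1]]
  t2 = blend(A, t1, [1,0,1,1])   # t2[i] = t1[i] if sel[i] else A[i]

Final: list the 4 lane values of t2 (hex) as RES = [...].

t0 = [0xc7, 0x7f, 0x33, 0xe9]
t1 = [0xc7, 0xe9, 0x7f, 0x33]
t2 = [0xc7, 0x33, 0x7f, 0x33]

RES = [0xc7, 0x33, 0x7f, 0x33]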